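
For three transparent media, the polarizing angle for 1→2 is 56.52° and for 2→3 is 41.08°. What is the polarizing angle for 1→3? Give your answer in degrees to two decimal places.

n₂/n₁ = tan 56.52° = 1.5120 and n₃/n₂ = tan 41.08° = 0.8717.
So n₃/n₁ = (n₂/n₁)(n₃/n₂) = 1.5120 × 0.8717 = 1.3181.
θ_B(1→3) = arctan(1.3181) = 52.81°.

θ_B ≈ 52.81°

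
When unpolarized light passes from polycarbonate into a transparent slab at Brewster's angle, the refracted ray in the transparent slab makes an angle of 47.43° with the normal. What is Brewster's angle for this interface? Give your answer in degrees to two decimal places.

θ_B ≈ 42.57°

At Brewster's angle the reflected and refracted rays are perpendicular, so θ_B + θ_t = 90°.
θ_B = 90° − 47.43° = 42.57°.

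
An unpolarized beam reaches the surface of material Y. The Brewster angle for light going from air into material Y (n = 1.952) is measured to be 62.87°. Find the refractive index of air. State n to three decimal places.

n ≈ 1.000

Full polarization of the reflected beam means tan θ_B = n₂/n₁, where n₁ is the incident medium (air).
n₁ = n₂ / tan θ_B = 1.952 / tan 62.87° = 1.000.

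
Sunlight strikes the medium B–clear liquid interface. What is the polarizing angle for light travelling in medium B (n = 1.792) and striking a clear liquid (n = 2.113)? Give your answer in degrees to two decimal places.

θ_B ≈ 49.70°

tan θ_B = n₂/n₁ = 2.113/1.792 = 1.1791.
So θ_B = arctan 1.1791 = 49.70°.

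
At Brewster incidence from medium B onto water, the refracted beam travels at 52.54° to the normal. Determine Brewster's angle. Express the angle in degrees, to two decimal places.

θ_B ≈ 37.46°

At Brewster's angle the reflected and refracted rays are perpendicular, so θ_B + θ_t = 90°.
So θ_B = 90° − θ_t = 90° − 52.54° = 37.46°.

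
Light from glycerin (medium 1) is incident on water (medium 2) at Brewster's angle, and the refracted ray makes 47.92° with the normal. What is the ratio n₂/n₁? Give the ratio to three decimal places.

n₂/n₁ ≈ 0.903

At Brewster incidence θ_B = 90° − θ_t = 90° − 47.92° = 42.08°.
Then n₂/n₁ = tan θ_B = tan 42.08° = 0.903.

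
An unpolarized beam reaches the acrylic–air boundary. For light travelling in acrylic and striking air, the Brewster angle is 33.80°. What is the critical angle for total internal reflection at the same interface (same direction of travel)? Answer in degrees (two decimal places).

tan θ_B = n₂/n₁ = tan 33.80° = 0.6694.
Total internal reflection: sin θ_c = n₂/n₁ = 0.6694.
θ_c = arcsin(0.6694) = 42.02°.

θ_c ≈ 42.02°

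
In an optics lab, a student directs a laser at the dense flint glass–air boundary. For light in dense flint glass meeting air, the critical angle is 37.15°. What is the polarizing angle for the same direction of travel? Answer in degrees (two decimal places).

θ_B ≈ 31.13°

n₂/n₁ = sin θ_c = sin 37.15° = 0.6039.
tan θ_B equals the same ratio, so θ_B = arctan(0.6039) = 31.13°.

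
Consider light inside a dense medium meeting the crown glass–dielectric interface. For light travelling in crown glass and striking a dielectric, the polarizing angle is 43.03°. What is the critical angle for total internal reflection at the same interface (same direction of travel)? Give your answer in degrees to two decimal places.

θ_c ≈ 68.99°

From Brewster, n₂/n₁ = tan θ_B = tan 43.03° = 0.9335.
Then sin θ_c = n₂/n₁ = 0.9335, so θ_c = arcsin 0.9335 = 68.99°.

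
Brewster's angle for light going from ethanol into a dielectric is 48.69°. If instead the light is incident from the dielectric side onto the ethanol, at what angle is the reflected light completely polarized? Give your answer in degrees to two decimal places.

tan θ_B' = n₁/n₂ = 1/tan θ_B, so θ_B' = 90° − θ_B.
θ_B' = 90° − 48.69° = 41.31°.

θ_B' ≈ 41.31°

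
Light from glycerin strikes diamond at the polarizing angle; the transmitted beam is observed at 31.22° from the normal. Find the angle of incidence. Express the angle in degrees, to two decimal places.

At Brewster's angle the reflected and refracted rays are perpendicular, so θ_B + θ_t = 90°.
θ_B = 90° − 31.22° = 58.78°.

θ_B ≈ 58.78°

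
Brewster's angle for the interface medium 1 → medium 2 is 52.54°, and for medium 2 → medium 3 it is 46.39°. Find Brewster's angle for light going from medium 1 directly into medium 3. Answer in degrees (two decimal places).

tan θ_B(1→2) = n₂/n₁ = tan 52.54° = 1.3051.
tan θ_B(2→3) = n₃/n₂ = tan 46.39° = 1.0497.
So n₃/n₁ = (n₂/n₁)(n₃/n₂) = 1.3051 × 1.0497 = 1.3700.
θ_B(1→3) = arctan(1.3700) = 53.87°.

θ_B ≈ 53.87°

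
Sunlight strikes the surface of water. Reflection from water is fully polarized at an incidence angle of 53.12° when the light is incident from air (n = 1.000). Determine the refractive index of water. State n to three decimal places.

Full polarization of the reflected beam means tan θ_B = n₂/n₁, where n₁ is the incident medium (air).
n₂ = n₁ tan θ_B = 1.000 × tan 53.12° = 1.333.

n ≈ 1.333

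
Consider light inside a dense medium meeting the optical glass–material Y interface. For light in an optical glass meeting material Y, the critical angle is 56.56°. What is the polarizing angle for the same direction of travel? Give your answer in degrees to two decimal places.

θ_B ≈ 39.84°

n₂/n₁ = sin θ_c = sin 56.56° = 0.8345.
tan θ_B equals the same ratio, so θ_B = arctan(0.8345) = 39.84°.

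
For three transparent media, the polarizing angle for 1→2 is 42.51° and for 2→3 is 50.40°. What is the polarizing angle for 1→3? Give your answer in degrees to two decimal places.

Each Brewster angle gives a ratio: n₂/n₁ = tan 42.51° = 0.9167, n₃/n₂ = tan 50.40° = 1.2088.
n₃/n₁ = 1.1080. Then tan θ_B(1→3) = n₃/n₁, so θ_B(1→3) = arctan(1.1080) = 47.93°.

θ_B ≈ 47.93°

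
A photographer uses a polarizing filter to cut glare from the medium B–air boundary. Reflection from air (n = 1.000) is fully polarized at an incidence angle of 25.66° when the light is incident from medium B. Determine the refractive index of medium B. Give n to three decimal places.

Brewster's law: tan θ_B = n₂/n₁ (light incident in medium B, refracted into air).
n₁ = n₂ / tan θ_B = 1.000 / tan 25.66° = 2.082.

n ≈ 2.082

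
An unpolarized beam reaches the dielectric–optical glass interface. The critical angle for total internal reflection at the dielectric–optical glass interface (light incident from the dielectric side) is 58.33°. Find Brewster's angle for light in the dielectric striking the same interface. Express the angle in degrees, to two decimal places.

θ_B ≈ 40.40°

n₂/n₁ = sin θ_c = sin 58.33° = 0.8511.
tan θ_B equals the same ratio, so θ_B = arctan(0.8511) = 40.40°.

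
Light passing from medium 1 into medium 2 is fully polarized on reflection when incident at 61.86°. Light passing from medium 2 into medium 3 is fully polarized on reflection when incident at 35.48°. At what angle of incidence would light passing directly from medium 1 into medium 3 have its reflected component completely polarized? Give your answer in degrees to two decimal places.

Each Brewster angle gives a ratio: n₂/n₁ = tan 61.86° = 1.8697, n₃/n₂ = tan 35.48° = 0.7128.
n₃/n₁ = 1.3327. Then tan θ_B(1→3) = n₃/n₁, so θ_B(1→3) = arctan(1.3327) = 53.12°.

θ_B ≈ 53.12°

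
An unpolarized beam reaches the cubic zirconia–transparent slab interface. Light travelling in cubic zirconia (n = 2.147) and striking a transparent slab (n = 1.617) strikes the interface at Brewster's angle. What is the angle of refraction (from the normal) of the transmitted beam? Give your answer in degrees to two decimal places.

tan θ_B = n₂/n₁ = 1.617/2.147 = 0.7531, so θ_B = 36.99°.
The refracted ray is perpendicular to the reflected ray, so θ_t = 90° − θ_B = 53.01°.

θ_t ≈ 53.01°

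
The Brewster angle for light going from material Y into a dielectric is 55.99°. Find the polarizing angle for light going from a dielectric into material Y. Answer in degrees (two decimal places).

Reversing the direction swaps n₁ and n₂, so tan θ_B' = 1/tan θ_B and θ_B' = 90° − θ_B.
Hence θ_B' = 90° − 55.99° = 34.01°.

θ_B' ≈ 34.01°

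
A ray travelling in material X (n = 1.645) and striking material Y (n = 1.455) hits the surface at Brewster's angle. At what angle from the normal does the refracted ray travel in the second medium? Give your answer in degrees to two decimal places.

First find Brewster's angle: tan θ_B = 1.455/1.645 = 0.8845, giving θ_B = 41.49°.
Since θ_B + θ_t = 90° at Brewster incidence, θ_t = 90° − 41.49° = 48.51°.

θ_t ≈ 48.51°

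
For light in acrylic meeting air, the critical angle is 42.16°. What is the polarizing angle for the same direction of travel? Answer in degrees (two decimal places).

θ_B ≈ 33.87°

n₂/n₁ = sin θ_c = sin 42.16° = 0.6712.
tan θ_B equals the same ratio, so θ_B = arctan(0.6712) = 33.87°.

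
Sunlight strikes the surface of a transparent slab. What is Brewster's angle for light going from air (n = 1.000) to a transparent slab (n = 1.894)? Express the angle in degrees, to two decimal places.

θ_B ≈ 62.17°

Here n₂/n₁ = 1.894/1.000 = 1.8940, and Brewster's law gives tan θ_B = n₂/n₁. Taking the arctangent, θ_B = 62.17°.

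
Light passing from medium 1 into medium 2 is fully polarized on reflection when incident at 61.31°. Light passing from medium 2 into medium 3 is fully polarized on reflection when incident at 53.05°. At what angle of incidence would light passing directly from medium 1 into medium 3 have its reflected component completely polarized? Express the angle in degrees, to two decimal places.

θ_B ≈ 67.63°

Each Brewster angle gives a ratio: n₂/n₁ = tan 61.31° = 1.8273, n₃/n₂ = tan 53.05° = 1.3295.
So n₃/n₁ = (n₂/n₁)(n₃/n₂) = 1.8273 × 1.3295 = 2.4293.
θ_B(1→3) = arctan(2.4293) = 67.63°.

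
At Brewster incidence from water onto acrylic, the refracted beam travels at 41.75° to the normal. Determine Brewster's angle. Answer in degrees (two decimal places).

Brewster's condition makes the reflected and refracted beams perpendicular: θ_B + θ_t = 90°.
θ_B = 90° − 41.75° = 48.25°.

θ_B ≈ 48.25°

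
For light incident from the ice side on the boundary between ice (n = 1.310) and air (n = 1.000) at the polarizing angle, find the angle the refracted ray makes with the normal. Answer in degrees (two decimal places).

θ_t ≈ 52.64°

First find Brewster's angle: tan θ_B = 1.000/1.310 = 0.7634, giving θ_B = 37.36°.
The refracted ray is perpendicular to the reflected ray, so θ_t = 90° − θ_B = 52.64°.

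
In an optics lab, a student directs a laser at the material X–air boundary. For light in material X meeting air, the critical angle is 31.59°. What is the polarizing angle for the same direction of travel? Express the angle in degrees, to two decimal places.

sin θ_c = n₂/n₁, so n₂/n₁ = sin 31.59° = 0.5238.
Brewster: tan θ_B = n₂/n₁ = 0.5238.
θ_B = arctan(0.5238) = 27.65°.

θ_B ≈ 27.65°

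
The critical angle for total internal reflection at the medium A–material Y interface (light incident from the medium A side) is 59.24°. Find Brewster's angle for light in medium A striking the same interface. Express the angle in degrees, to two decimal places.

n₂/n₁ = sin θ_c = sin 59.24° = 0.8593.
tan θ_B equals the same ratio, so θ_B = arctan(0.8593) = 40.67°.

θ_B ≈ 40.67°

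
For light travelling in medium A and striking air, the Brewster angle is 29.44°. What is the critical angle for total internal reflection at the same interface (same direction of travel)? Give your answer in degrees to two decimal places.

n₂/n₁ = tan 29.44° = 0.5644; the critical angle satisfies sin θ_c = n₂/n₁.
θ_c = arcsin(0.5644) = 34.36°.

θ_c ≈ 34.36°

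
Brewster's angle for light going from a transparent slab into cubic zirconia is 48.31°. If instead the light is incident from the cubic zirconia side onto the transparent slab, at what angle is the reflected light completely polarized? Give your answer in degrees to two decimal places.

θ_B' ≈ 41.69°

The two Brewster angles are complementary: θ_B' = 90° − θ_B = 90° − 48.31° = 41.69°.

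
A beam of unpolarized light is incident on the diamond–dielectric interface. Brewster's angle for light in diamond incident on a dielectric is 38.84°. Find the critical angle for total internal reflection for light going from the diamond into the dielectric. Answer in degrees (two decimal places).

tan θ_B = n₂/n₁ = tan 38.84° = 0.8052.
Total internal reflection: sin θ_c = n₂/n₁ = 0.8052.
θ_c = arcsin(0.8052) = 53.63°.

θ_c ≈ 53.63°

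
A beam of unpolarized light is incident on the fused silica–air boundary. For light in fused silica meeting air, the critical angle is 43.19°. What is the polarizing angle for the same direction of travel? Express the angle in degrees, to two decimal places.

θ_B ≈ 34.39°

n₂/n₁ = sin θ_c = sin 43.19° = 0.6844.
tan θ_B equals the same ratio, so θ_B = arctan(0.6844) = 34.39°.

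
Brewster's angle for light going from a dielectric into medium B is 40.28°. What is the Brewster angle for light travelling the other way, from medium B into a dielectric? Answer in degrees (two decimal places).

tan θ_B' = n₁/n₂ = 1/tan θ_B, so θ_B' = 90° − θ_B.
θ_B' = 90° − 40.28° = 49.72°.

θ_B' ≈ 49.72°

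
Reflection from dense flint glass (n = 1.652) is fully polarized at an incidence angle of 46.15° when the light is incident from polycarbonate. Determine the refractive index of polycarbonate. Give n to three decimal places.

Full polarization of the reflected beam means tan θ_B = n₂/n₁, where n₁ is the incident medium (polycarbonate).
n₁ = n₂ / tan θ_B = 1.652 / tan 46.15° = 1.587.

n ≈ 1.587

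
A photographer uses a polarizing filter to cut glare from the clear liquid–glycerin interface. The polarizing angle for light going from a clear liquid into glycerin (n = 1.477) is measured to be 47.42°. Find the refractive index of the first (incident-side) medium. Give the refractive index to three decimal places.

At the polarizing angle, tan θ_B = n₂/n₁ with n₁ on the incident side (a clear liquid) and n₂ on the transmitted side (glycerin).
n₁ = n₂ / tan θ_B = 1.477 / tan 47.42° = 1.357.

n ≈ 1.357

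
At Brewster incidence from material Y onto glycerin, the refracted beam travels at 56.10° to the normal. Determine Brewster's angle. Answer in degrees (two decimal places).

θ_B ≈ 33.90°

Brewster's condition makes the reflected and refracted beams perpendicular: θ_B + θ_t = 90°.
θ_B = 90° − 56.10° = 33.90°.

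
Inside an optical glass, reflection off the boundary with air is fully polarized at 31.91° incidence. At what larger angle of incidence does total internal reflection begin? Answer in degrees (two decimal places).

From Brewster, n₂/n₁ = tan θ_B = tan 31.91° = 0.6227.
Then sin θ_c = n₂/n₁ = 0.6227, so θ_c = arcsin 0.6227 = 38.51°.

θ_c ≈ 38.51°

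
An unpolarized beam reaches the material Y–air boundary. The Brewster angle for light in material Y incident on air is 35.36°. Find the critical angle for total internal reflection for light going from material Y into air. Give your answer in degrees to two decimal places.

n₂/n₁ = tan 35.36° = 0.7096; the critical angle satisfies sin θ_c = n₂/n₁.
θ_c = arcsin(0.7096) = 45.20°.

θ_c ≈ 45.20°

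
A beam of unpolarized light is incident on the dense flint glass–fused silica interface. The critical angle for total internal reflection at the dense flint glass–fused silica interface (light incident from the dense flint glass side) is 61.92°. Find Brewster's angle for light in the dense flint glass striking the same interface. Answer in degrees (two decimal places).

sin θ_c = n₂/n₁, so n₂/n₁ = sin 61.92° = 0.8823.
Brewster: tan θ_B = n₂/n₁ = 0.8823.
θ_B = arctan(0.8823) = 41.42°.

θ_B ≈ 41.42°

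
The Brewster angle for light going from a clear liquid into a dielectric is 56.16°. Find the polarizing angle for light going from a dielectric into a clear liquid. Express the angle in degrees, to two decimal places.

tan θ_B' = n₁/n₂ = 1/tan θ_B, so θ_B' = 90° − θ_B.
θ_B' = 90° − 56.16° = 33.84°.

θ_B' ≈ 33.84°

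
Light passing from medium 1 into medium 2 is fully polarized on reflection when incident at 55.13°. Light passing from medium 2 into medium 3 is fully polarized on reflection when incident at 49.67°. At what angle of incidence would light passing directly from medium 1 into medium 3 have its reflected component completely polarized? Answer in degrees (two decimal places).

Each Brewster angle gives a ratio: n₂/n₁ = tan 55.13° = 1.4351, n₃/n₂ = tan 49.67° = 1.1779.
Multiplying, n₃/n₁ = 1.4351 × 1.1779 = 1.6904, and θ_B(1→3) = arctan 1.6904 = 59.39°.

θ_B ≈ 59.39°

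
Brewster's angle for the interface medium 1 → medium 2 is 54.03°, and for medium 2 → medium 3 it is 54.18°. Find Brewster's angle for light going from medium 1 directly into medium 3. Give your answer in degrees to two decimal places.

tan θ_B(1→2) = n₂/n₁ = tan 54.03° = 1.3779.
tan θ_B(2→3) = n₃/n₂ = tan 54.18° = 1.3855.
n₃/n₁ = 1.9091. Then tan θ_B(1→3) = n₃/n₁, so θ_B(1→3) = arctan(1.9091) = 62.35°.

θ_B ≈ 62.35°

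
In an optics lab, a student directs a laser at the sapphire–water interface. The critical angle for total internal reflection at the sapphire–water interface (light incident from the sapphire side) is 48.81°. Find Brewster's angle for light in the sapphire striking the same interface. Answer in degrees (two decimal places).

θ_B ≈ 36.96°

At the critical angle sin θ_c = n₂/n₁, giving n₂/n₁ = sin 48.81° = 0.7525.
Then tan θ_B = n₂/n₁ = 0.7525, so θ_B = arctan 0.7525 = 36.96°.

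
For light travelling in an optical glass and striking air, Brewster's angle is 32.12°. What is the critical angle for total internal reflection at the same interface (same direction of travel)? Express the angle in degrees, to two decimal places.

θ_c ≈ 38.89°

n₂/n₁ = tan 32.12° = 0.6278; the critical angle satisfies sin θ_c = n₂/n₁.
θ_c = arcsin(0.6278) = 38.89°.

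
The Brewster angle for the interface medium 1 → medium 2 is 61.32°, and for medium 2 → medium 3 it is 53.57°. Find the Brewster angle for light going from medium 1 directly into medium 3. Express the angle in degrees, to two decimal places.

n₂/n₁ = tan 61.32° = 1.8281 and n₃/n₂ = tan 53.57° = 1.3549.
n₃/n₁ = 2.4768. Then tan θ_B(1→3) = n₃/n₁, so θ_B(1→3) = arctan(2.4768) = 68.01°.

θ_B ≈ 68.01°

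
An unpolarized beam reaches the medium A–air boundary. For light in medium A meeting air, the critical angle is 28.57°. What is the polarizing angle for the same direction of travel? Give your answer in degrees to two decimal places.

n₂/n₁ = sin θ_c = sin 28.57° = 0.4782.
tan θ_B equals the same ratio, so θ_B = arctan(0.4782) = 25.56°.

θ_B ≈ 25.56°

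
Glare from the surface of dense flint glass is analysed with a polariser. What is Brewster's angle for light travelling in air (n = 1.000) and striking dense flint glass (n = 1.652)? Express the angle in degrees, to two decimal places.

θ_B ≈ 58.81°

Here n₂/n₁ = 1.652/1.000 = 1.6520, and Brewster's law gives tan θ_B = n₂/n₁.
So θ_B = arctan 1.6520 = 58.81°.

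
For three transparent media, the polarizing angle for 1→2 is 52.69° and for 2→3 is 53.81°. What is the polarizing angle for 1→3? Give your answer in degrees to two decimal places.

Each Brewster angle gives a ratio: n₂/n₁ = tan 52.69° = 1.3122, n₃/n₂ = tan 53.81° = 1.3668.
So n₃/n₁ = (n₂/n₁)(n₃/n₂) = 1.3122 × 1.3668 = 1.7936.
θ_B(1→3) = arctan(1.7936) = 60.86°.

θ_B ≈ 60.86°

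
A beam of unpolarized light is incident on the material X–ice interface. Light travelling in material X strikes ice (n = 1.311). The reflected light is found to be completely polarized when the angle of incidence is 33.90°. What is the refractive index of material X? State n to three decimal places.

n ≈ 1.951

At Brewster's angle, tan θ_B = n₂/n₁ with n₁ on the incident side (material X) and n₂ on the transmitted side (ice).
n₁ = n₂ / tan θ_B = 1.311 / tan 33.90° = 1.951.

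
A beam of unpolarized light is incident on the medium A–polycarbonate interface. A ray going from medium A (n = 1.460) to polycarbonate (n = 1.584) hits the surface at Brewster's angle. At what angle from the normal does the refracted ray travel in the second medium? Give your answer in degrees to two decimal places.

θ_t ≈ 42.67°

tan θ_B = n₂/n₁ = 1.584/1.460 = 1.0849, so θ_B = 47.33°.
The refracted ray is perpendicular to the reflected ray, so θ_t = 90° − θ_B = 42.67°.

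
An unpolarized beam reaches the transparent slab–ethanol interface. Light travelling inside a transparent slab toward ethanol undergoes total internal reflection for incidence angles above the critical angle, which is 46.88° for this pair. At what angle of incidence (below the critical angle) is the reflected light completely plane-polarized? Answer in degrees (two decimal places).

θ_B ≈ 36.13°

sin θ_c = n₂/n₁, so n₂/n₁ = sin 46.88° = 0.7299.
Brewster: tan θ_B = n₂/n₁ = 0.7299.
θ_B = arctan(0.7299) = 36.13°.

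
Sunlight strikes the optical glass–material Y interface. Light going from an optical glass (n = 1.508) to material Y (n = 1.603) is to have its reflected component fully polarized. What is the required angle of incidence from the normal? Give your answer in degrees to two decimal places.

θ_B ≈ 46.75°

The reflected p-component vanishes when tan θ_B = n₂/n₁.
tan θ_B = n₂/n₁ = 1.603/1.508 = 1.0630.
So θ_B = arctan 1.0630 = 46.75°.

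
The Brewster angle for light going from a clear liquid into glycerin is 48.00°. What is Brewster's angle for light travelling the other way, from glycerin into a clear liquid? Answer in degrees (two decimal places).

θ_B' ≈ 42.00°

The two Brewster angles are complementary: θ_B' = 90° − θ_B = 90° − 48.00° = 42.00°.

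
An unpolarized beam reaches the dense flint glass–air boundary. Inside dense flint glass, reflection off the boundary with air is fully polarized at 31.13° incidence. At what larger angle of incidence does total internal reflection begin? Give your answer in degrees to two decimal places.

From Brewster, n₂/n₁ = tan θ_B = tan 31.13° = 0.6040.
Then sin θ_c = n₂/n₁ = 0.6040, so θ_c = arcsin 0.6040 = 37.15°.

θ_c ≈ 37.15°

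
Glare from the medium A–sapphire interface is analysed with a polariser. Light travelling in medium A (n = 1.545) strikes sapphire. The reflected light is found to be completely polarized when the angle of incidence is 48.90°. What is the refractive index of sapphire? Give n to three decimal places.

n ≈ 1.771

Full polarization of the reflected beam means tan θ_B = n₂/n₁, where n₁ is the incident medium (medium A).
n₂ = n₁ tan θ_B = 1.545 × tan 48.90° = 1.771.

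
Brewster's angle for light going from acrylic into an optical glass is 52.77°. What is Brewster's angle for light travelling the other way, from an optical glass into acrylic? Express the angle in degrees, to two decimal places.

θ_B' ≈ 37.23°

Reversing the direction swaps n₁ and n₂, so tan θ_B' = 1/tan θ_B and θ_B' = 90° − θ_B.
Hence θ_B' = 90° − 52.77° = 37.23°.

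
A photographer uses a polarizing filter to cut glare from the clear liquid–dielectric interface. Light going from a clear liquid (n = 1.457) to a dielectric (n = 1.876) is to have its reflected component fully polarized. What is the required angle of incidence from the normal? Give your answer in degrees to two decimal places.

θ_B ≈ 52.17°

The reflected p-component vanishes when tan θ_B = n₂/n₁.
tan θ_B = n₂/n₁ = 1.876/1.457 = 1.2876. Taking the arctangent, θ_B = 52.17°.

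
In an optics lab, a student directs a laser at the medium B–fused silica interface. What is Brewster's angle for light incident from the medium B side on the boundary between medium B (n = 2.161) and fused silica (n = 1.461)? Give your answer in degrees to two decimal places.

tan θ_B = n₂/n₁ = 1.461/2.161 = 0.6761. Taking the arctangent, θ_B = 34.06°.

θ_B ≈ 34.06°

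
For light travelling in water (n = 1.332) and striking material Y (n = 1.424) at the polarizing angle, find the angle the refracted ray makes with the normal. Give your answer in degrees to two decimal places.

θ_t ≈ 43.09°

tan θ_B = n₂/n₁ = 1.424/1.332 = 1.0691, so θ_B = 46.91°.
The refracted ray is perpendicular to the reflected ray, so θ_t = 90° − θ_B = 43.09°.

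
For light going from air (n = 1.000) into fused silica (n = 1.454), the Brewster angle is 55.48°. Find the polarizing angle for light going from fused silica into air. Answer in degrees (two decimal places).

θ_B' ≈ 34.52°

Reversing the direction swaps n₁ and n₂, so tan θ_B' = 1/tan θ_B and θ_B' = 90° − θ_B.
Hence θ_B' = 90° − 55.48° = 34.52°.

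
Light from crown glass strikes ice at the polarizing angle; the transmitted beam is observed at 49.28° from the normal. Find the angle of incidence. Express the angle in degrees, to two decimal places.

Brewster's condition makes the reflected and refracted beams perpendicular: θ_B + θ_t = 90°.
So θ_B = 90° − θ_t = 90° − 49.28° = 40.72°.

θ_B ≈ 40.72°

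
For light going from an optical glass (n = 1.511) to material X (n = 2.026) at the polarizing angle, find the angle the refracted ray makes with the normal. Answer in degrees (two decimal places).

θ_t ≈ 36.72°

tan θ_B = n₂/n₁ = 2.026/1.511 = 1.3408, so θ_B = 53.28°.
The refracted ray is perpendicular to the reflected ray, so θ_t = 90° − θ_B = 36.72°.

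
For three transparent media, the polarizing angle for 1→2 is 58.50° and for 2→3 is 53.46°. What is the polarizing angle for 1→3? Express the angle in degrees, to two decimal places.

θ_B ≈ 65.58°

n₂/n₁ = tan 58.50° = 1.6319 and n₃/n₂ = tan 53.46° = 1.3495.
So n₃/n₁ = (n₂/n₁)(n₃/n₂) = 1.6319 × 1.3495 = 2.2021.
θ_B(1→3) = arctan(2.2021) = 65.58°.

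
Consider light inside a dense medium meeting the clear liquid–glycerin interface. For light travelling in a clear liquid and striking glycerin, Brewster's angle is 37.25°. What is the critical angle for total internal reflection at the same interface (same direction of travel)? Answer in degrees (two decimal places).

tan θ_B = n₂/n₁ = tan 37.25° = 0.7604.
Total internal reflection: sin θ_c = n₂/n₁ = 0.7604.
θ_c = arcsin(0.7604) = 49.50°.

θ_c ≈ 49.50°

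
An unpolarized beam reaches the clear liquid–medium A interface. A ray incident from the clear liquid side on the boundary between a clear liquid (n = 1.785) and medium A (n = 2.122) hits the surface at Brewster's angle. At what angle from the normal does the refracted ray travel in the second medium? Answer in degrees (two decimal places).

First find Brewster's angle: tan θ_B = 2.122/1.785 = 1.1888, giving θ_B = 49.93°.
At Brewster's angle the reflected and refracted rays are perpendicular, so θ_t = 90° − θ_B = 90° − 49.93° = 40.07°.

θ_t ≈ 40.07°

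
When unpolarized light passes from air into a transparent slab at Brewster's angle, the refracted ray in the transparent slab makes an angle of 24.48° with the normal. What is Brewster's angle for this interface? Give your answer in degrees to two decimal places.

At Brewster's angle the reflected and refracted rays are perpendicular, so θ_B + θ_t = 90°.
θ_B = 90° − 24.48° = 65.52°.

θ_B ≈ 65.52°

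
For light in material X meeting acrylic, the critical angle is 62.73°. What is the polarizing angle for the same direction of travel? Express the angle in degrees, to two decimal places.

At the critical angle sin θ_c = n₂/n₁, giving n₂/n₁ = sin 62.73° = 0.8889.
Then tan θ_B = n₂/n₁ = 0.8889, so θ_B = arctan 0.8889 = 41.63°.

θ_B ≈ 41.63°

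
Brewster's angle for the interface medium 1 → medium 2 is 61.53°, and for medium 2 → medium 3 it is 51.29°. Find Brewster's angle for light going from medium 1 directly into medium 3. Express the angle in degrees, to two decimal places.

n₂/n₁ = tan 61.53° = 1.8441 and n₃/n₂ = tan 51.29° = 1.2478.
Multiplying, n₃/n₁ = 1.8441 × 1.2478 = 2.3010, and θ_B(1→3) = arctan 2.3010 = 66.51°.

θ_B ≈ 66.51°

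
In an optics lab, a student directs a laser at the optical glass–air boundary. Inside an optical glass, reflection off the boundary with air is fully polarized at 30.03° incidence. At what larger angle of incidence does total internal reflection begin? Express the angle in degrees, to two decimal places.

θ_c ≈ 35.31°

tan θ_B = n₂/n₁ = tan 30.03° = 0.5780.
Total internal reflection: sin θ_c = n₂/n₁ = 0.5780.
θ_c = arcsin(0.5780) = 35.31°.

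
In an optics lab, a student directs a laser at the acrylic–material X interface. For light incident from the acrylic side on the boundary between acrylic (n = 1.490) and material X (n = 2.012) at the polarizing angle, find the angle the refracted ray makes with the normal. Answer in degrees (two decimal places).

tan θ_B = n₂/n₁ = 2.012/1.490 = 1.3503, so θ_B = 53.48°.
Since θ_B + θ_t = 90° at Brewster incidence, θ_t = 90° − 53.48° = 36.52°.

θ_t ≈ 36.52°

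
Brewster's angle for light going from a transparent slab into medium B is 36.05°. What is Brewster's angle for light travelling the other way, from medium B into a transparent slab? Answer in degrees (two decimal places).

θ_B' ≈ 53.95°

Reversing the direction swaps n₁ and n₂, so tan θ_B' = 1/tan θ_B and θ_B' = 90° − θ_B.
Hence θ_B' = 90° − 36.05° = 53.95°.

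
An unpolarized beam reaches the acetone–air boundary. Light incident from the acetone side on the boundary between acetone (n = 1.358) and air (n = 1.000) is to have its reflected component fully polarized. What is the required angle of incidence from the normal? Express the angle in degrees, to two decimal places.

θ_B ≈ 36.37°

At Brewster's angle the reflected and refracted rays are perpendicular, which with Snell's law gives tan θ_B = n₂/n₁.
Brewster's condition: tan θ_B = n₂/n₁ = 1.000/1.358 = 0.7364. Taking the arctangent, θ_B = 36.37°.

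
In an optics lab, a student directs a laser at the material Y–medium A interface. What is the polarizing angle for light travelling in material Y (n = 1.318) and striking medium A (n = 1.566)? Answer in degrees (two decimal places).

θ_B ≈ 49.91°

Brewster's condition: tan θ_B = n₂/n₁ = 1.566/1.318 = 1.1882.
So θ_B = arctan 1.1882 = 49.91°.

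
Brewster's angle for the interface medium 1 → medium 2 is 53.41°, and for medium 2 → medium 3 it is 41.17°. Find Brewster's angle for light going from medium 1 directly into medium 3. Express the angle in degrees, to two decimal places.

Each Brewster angle gives a ratio: n₂/n₁ = tan 53.41° = 1.3470, n₃/n₂ = tan 41.17° = 0.8745.
So n₃/n₁ = (n₂/n₁)(n₃/n₂) = 1.3470 × 0.8745 = 1.1780.
θ_B(1→3) = arctan(1.1780) = 49.67°.

θ_B ≈ 49.67°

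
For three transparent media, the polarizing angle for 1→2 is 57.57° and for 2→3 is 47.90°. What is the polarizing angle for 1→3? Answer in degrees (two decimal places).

Each Brewster angle gives a ratio: n₂/n₁ = tan 57.57° = 1.5739, n₃/n₂ = tan 47.90° = 1.1067.
Multiplying, n₃/n₁ = 1.5739 × 1.1067 = 1.7419, and θ_B(1→3) = arctan 1.7419 = 60.14°.

θ_B ≈ 60.14°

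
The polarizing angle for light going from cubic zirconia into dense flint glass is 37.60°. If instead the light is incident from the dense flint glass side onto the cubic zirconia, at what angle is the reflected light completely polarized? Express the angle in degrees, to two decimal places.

tan θ_B' = n₁/n₂ = 1/tan θ_B, so θ_B' = 90° − θ_B.
θ_B' = 90° − 37.60° = 52.40°.

θ_B' ≈ 52.40°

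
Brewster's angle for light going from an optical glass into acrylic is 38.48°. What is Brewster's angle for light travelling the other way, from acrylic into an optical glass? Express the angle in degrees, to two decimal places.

The two Brewster angles are complementary: θ_B' = 90° − θ_B = 90° − 38.48° = 51.52°.

θ_B' ≈ 51.52°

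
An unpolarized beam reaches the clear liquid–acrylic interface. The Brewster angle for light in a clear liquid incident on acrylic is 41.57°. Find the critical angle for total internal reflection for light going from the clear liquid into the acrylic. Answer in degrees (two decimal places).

tan θ_B = n₂/n₁ = tan 41.57° = 0.8869.
Total internal reflection: sin θ_c = n₂/n₁ = 0.8869.
θ_c = arcsin(0.8869) = 62.49°.

θ_c ≈ 62.49°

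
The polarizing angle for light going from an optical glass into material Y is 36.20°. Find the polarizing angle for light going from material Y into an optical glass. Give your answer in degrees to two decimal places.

tan θ_B' = n₁/n₂ = 1/tan θ_B, so θ_B' = 90° − θ_B.
θ_B' = 90° − 36.20° = 53.80°.

θ_B' ≈ 53.80°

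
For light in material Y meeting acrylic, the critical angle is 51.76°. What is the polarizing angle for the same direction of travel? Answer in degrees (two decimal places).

θ_B ≈ 38.15°

sin θ_c = n₂/n₁, so n₂/n₁ = sin 51.76° = 0.7854.
Brewster: tan θ_B = n₂/n₁ = 0.7854.
θ_B = arctan(0.7854) = 38.15°.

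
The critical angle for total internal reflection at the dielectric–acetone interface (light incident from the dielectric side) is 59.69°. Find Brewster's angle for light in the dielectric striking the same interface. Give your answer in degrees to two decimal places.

θ_B ≈ 40.80°

n₂/n₁ = sin θ_c = sin 59.69° = 0.8633.
tan θ_B equals the same ratio, so θ_B = arctan(0.8633) = 40.80°.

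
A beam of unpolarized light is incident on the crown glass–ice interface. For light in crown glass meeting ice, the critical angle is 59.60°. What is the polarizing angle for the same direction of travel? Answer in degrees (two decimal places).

n₂/n₁ = sin θ_c = sin 59.60° = 0.8625.
tan θ_B equals the same ratio, so θ_B = arctan(0.8625) = 40.78°.

θ_B ≈ 40.78°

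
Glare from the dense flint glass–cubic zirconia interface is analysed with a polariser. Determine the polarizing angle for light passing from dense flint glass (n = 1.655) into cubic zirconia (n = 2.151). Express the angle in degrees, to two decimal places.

θ_B ≈ 52.42°

Here n₂/n₁ = 2.151/1.655 = 1.2997, and Brewster's law gives tan θ_B = n₂/n₁.
So θ_B = arctan 1.2997 = 52.42°.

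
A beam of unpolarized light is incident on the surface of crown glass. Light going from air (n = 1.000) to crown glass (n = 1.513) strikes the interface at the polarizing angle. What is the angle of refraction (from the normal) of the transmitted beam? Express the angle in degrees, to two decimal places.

θ_t ≈ 33.46°

tan θ_B = n₂/n₁ = 1.513/1.000 = 1.5130, so θ_B = 56.54°.
At Brewster's angle the reflected and refracted rays are perpendicular, so θ_t = 90° − θ_B = 90° − 56.54° = 33.46°.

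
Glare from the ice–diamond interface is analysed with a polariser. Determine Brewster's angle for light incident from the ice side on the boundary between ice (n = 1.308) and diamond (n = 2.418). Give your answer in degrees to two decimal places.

θ_B ≈ 61.59°

The reflected p-component vanishes when tan θ_B = n₂/n₁.
tan θ_B = n₂/n₁ = 2.418/1.308 = 1.8486.
θ_B = arctan(1.8486) = 61.59°.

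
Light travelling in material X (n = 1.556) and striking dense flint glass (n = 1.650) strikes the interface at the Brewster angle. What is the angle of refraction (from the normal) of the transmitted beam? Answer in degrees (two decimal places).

First find Brewster's angle: tan θ_B = 1.650/1.556 = 1.0604, giving θ_B = 46.68°.
Since θ_B + θ_t = 90° at Brewster incidence, θ_t = 90° − 46.68° = 43.32°.

θ_t ≈ 43.32°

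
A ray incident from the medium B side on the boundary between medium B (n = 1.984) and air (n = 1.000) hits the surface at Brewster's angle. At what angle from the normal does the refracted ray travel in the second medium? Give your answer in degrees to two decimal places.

θ_t ≈ 63.25°

θ_B = arctan(n₂/n₁) = arctan(1.000/1.984) = 26.75°.
Since θ_B + θ_t = 90° at Brewster incidence, θ_t = 90° − 26.75° = 63.25°.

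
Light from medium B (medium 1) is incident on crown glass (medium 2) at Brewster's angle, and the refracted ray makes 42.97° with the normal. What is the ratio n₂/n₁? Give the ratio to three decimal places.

θ_B + θ_t = 90°, so θ_B = 90° − 42.97° = 47.03°.
Then n₂/n₁ = tan θ_B = tan 47.03° = 1.073.

n₂/n₁ ≈ 1.073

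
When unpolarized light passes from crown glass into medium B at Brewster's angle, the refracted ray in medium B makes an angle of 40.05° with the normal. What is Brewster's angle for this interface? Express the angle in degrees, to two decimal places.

θ_B ≈ 49.95°

At Brewster's angle the reflected and refracted rays are perpendicular, so θ_B + θ_t = 90°.
θ_B = 90° − 40.05° = 49.95°.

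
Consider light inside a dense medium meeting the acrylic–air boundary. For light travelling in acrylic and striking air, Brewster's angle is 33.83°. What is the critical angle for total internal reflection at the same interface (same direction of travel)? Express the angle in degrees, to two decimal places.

n₂/n₁ = tan 33.83° = 0.6702; the critical angle satisfies sin θ_c = n₂/n₁.
θ_c = arcsin(0.6702) = 42.08°.

θ_c ≈ 42.08°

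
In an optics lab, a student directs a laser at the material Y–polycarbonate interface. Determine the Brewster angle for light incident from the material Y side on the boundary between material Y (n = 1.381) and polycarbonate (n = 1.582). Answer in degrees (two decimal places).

θ_B ≈ 48.88°

tan θ_B = n₂/n₁ = 1.582/1.381 = 1.1455.
θ_B = arctan(1.1455) = 48.88°.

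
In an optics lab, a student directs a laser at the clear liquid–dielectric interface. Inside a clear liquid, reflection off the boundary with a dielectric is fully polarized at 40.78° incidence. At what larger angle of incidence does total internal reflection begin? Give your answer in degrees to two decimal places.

θ_c ≈ 59.61°

From Brewster, n₂/n₁ = tan θ_B = tan 40.78° = 0.8626.
Then sin θ_c = n₂/n₁ = 0.8626, so θ_c = arcsin 0.8626 = 59.61°.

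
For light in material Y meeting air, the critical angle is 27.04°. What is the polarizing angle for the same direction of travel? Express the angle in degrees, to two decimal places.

θ_B ≈ 24.45°

n₂/n₁ = sin θ_c = sin 27.04° = 0.4546.
tan θ_B equals the same ratio, so θ_B = arctan(0.4546) = 24.45°.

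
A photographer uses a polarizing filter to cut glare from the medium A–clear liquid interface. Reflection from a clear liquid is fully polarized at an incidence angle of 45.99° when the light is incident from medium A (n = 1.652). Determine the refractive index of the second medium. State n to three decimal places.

Brewster's law: tan θ_B = n₂/n₁ (light incident in medium A, refracted into a clear liquid).
n₂ = n₁ tan θ_B = 1.652 × tan 45.99° = 1.710.

n ≈ 1.710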